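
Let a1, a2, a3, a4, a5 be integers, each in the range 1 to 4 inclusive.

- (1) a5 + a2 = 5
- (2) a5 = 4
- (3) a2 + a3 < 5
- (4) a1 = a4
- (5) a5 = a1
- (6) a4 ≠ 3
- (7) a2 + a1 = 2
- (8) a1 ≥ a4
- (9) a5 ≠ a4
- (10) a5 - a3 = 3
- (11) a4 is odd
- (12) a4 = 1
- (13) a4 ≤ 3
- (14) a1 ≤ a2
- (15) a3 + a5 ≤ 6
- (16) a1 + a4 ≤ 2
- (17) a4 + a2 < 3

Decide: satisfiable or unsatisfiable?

Unsatisfiable

Constraint 2 fixes a5 = 4 and constraint 12 fixes a4 = 1. Constraints 4 and 5 give a5 = a1 = a4, so a5 = a4. But 4 ≠ 1 — contradiction.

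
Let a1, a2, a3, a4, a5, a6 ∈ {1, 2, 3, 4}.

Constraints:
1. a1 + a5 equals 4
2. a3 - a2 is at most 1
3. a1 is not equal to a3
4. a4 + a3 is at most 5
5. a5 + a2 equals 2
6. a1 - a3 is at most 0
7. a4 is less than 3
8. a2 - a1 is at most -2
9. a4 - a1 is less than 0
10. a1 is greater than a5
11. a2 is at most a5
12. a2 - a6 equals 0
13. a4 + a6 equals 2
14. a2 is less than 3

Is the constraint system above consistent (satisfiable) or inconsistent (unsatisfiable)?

Unsatisfiable

Constraints 2, 6, and 8 give a2 − a3 ≥ -1, a3 − a1 ≥ 0, a1 − a2 ≥ 2.
Adding all 3 inequalities: the left sides telescope to 0, and the right sides sum to (-1) + 0 + 2 = 1. So 0 ≥ 1, which is false.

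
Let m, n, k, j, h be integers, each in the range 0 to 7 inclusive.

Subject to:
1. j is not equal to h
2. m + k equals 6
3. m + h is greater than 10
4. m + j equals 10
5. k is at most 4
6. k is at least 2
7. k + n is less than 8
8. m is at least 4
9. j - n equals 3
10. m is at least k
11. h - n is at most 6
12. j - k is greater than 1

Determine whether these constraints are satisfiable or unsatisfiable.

The assignment m = 4, n = 3, k = 2, j = 6, h = 7 works:
  constraint 2 holds since m + k = 6.
  constraint 3 holds since m + h = 11.
The rest check out directly.

Satisfiable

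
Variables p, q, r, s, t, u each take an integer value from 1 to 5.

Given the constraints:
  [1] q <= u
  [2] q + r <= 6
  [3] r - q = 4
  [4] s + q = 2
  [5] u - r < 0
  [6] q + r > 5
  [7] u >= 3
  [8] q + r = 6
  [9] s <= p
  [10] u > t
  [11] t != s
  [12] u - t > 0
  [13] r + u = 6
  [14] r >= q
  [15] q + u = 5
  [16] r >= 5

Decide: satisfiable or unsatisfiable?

Unsatisfiable

From constraint 16: r ≥ 5. From constraint 7: u ≥ 3. Hence r + u ≥ 8. But constraint 13 requires r + u = 6, and 6 < 8. Contradiction.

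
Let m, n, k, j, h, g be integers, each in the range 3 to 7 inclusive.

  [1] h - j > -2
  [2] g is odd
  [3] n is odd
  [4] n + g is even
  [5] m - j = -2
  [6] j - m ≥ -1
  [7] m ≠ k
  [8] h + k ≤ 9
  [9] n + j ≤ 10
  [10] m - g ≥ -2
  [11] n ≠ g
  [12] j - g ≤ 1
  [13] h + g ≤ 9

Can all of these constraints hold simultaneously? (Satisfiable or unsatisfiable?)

Satisfiable

Take m = 3, n = 3, k = 4, j = 5, h = 4, g = 5. Then constraint 1: h - j = -1; constraint 5: m - j = -2, and every other listed constraint is also met.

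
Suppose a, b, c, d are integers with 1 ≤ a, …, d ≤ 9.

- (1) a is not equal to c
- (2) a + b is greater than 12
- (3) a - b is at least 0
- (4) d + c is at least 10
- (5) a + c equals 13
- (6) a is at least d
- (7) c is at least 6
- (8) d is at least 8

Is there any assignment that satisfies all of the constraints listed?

From constraints 6 and 8: a ≥ d ≥ 8. From constraint 7: c ≥ 6. Hence a + c ≥ 14. But constraint 5 requires a + c = 13, and 13 < 14. Contradiction.

Unsatisfiable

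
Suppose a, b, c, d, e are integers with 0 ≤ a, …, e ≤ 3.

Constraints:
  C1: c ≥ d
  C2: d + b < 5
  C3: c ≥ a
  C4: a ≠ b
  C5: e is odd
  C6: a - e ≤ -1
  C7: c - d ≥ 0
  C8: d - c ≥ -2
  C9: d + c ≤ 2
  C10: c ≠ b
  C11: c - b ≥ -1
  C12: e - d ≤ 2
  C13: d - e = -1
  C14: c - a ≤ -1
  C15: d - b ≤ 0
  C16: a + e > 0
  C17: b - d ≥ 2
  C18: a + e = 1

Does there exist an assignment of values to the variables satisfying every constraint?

Unsatisfiable

Constraints 6, 11, 12, 14, and 17 give e − a ≥ 1, a − c ≥ 1, c − b ≥ -1, b − d ≥ 2, d − e ≥ -2.
Adding all 5 inequalities: the left sides telescope to 0, and the right sides sum to 1 + 1 + (-1) + 2 + (-2) = 1. So 0 ≥ 1, which is false.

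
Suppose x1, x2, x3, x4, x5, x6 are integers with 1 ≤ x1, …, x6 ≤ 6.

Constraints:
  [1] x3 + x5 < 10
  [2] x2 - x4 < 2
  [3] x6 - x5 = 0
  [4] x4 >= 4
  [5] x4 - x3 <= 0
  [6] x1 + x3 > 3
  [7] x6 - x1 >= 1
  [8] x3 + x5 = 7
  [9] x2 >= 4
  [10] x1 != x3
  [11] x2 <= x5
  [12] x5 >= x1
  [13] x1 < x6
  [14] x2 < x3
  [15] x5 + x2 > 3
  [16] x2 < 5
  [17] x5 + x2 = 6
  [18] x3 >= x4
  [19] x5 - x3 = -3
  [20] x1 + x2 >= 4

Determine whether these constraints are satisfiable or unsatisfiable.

From constraints 4 and 18: x3 ≥ x4 ≥ 4. From constraints 9 and 11: x5 ≥ x2 ≥ 4. Hence x3 + x5 ≥ 8. But constraint 8 requires x3 + x5 = 7, and 7 < 8. Contradiction.

Unsatisfiable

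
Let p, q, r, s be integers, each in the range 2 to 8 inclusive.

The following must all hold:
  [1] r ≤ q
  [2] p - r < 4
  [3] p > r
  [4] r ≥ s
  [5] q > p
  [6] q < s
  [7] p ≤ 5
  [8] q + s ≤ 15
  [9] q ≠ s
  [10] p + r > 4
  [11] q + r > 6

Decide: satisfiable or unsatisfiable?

Constraints 3, 4, 5, and 6 give s ≤ r, r < p, p < q, q < s. Chaining: s ≤ r < p < q < s, which forces s < s — impossible.

Unsatisfiable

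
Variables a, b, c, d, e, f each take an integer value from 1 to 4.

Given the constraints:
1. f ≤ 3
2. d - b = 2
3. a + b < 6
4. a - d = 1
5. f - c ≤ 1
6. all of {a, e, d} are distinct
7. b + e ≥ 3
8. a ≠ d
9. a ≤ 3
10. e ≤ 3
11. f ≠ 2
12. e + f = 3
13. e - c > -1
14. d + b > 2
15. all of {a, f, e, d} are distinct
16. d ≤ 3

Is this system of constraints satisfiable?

Constraints 1, 9, 10, and 16 confine each of a, f, e, d to the 3 values {1, …, 3} (the domain already gives each ≥ 1).
Constraint 15 requires all 4 of them to be distinct, but only 3 values are available — impossible by the pigeonhole principle.

Unsatisfiable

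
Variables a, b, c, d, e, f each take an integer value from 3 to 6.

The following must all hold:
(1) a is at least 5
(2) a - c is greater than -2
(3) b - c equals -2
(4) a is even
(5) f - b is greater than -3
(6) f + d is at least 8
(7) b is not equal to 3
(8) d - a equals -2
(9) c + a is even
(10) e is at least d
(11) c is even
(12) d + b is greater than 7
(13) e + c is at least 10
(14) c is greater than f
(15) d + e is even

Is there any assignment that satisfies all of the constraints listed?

Try a = 6, b = 4, c = 6, d = 4, e = 6, f = 4.
Check constraint 2: a - c = 0; constraint 3: b - c = -2; constraint 5: f - b = 0. The remaining constraints are straightforward to verify.

Satisfiable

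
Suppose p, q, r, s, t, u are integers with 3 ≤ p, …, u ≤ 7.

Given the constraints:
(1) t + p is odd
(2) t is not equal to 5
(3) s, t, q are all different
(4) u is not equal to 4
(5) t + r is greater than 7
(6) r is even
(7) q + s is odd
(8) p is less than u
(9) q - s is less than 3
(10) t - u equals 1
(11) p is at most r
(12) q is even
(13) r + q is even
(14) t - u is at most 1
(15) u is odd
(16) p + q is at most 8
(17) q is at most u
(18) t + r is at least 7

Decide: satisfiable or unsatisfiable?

Setting (p, q, r, s, t, u) = (3, 4, 4, 3, 6, 5) satisfies everything: constraint 5: t + r = 10; constraint 9: q - s = 1, and the others follow.

Satisfiable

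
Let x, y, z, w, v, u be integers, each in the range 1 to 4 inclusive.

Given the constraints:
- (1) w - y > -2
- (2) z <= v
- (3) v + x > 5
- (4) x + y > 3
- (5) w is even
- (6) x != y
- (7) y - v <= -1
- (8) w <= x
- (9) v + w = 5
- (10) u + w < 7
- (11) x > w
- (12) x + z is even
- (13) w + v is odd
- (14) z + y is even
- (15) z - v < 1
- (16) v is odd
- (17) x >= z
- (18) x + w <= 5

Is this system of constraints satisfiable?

One satisfying assignment is x = 3, y = 1, z = 3, w = 2, v = 3, u = 4.
For the less obvious constraints — constraint 1: w - y = 1; constraint 3: v + x = 6; constraint 4: x + y = 4 — and the others hold by inspection.

Satisfiable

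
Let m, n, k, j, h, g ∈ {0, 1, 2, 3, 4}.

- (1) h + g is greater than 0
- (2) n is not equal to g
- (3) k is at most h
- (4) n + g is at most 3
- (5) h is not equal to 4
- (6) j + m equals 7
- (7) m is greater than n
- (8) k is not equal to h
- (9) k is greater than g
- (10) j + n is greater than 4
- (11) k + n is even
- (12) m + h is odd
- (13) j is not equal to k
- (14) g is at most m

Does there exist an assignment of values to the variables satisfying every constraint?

The assignment m = 4, n = 3, k = 1, j = 3, h = 3, g = 0 works:
  constraint 1 holds since h + g = 3.
  constraint 4 holds since n + g = 3.
The rest check out directly.

Satisfiable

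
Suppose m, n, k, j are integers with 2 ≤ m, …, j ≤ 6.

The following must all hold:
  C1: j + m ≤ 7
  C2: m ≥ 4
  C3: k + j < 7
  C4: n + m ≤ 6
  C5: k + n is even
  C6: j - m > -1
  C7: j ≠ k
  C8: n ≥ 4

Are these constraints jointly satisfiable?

From constraint 8: n ≥ 4. From constraint 2: m ≥ 4. Hence n + m ≥ 8. But constraint 4 requires n + m ≤ 6, and 6 < 8. Contradiction.

Unsatisfiable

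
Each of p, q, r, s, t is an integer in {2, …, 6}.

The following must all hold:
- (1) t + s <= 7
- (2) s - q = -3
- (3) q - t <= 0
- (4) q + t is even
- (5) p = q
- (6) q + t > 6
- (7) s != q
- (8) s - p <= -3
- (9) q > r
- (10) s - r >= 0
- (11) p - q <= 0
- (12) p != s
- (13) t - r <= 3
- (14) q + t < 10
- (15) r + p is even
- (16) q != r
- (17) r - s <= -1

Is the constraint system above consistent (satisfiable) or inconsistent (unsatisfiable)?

Constraints 3, 8, 11, 13, and 17 give r − t ≥ -3, t − q ≥ 0, q − p ≥ 0, p − s ≥ 3, s − r ≥ 1.
Adding all 5 inequalities: the left sides telescope to 0, and the right sides sum to (-3) + 0 + 0 + 3 + 1 = 1. So 0 ≥ 1, which is false.

Unsatisfiable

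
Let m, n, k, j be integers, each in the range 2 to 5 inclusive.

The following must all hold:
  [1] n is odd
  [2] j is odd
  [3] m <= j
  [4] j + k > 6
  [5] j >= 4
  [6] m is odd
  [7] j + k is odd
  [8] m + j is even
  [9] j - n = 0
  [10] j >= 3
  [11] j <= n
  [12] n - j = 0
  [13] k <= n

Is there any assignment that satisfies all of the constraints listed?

Take m = 5, n = 5, k = 4, j = 5. Then constraint 4: j + k = 9; constraint 9: j - n = 0; constraint 12: n - j = 0, and every other listed constraint is also met.

Satisfiable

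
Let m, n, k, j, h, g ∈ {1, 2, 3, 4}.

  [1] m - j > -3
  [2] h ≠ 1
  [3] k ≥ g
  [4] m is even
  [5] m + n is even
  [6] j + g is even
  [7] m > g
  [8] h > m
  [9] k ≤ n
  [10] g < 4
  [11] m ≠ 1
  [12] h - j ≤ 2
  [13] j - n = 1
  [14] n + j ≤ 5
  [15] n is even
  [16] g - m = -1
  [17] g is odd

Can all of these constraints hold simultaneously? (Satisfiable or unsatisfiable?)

Try m = 2, n = 2, k = 2, j = 3, h = 3, g = 1.
Check constraint 1: m - j = -1; constraint 12: h - j = 0. The remaining constraints are straightforward to verify.

Satisfiable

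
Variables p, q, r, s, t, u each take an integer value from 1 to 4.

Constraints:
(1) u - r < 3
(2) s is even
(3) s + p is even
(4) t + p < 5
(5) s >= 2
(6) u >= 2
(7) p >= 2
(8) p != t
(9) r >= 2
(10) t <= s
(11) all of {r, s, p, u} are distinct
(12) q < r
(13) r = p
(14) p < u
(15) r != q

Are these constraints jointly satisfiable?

Unsatisfiable

Constraints 5, 6, 7, and 9 confine each of r, s, p, u to the 3 values {2, …, 4} (the domain already gives each ≤ 4).
Constraint 11 requires all 4 of them to be distinct, but only 3 values are available — impossible by the pigeonhole principle.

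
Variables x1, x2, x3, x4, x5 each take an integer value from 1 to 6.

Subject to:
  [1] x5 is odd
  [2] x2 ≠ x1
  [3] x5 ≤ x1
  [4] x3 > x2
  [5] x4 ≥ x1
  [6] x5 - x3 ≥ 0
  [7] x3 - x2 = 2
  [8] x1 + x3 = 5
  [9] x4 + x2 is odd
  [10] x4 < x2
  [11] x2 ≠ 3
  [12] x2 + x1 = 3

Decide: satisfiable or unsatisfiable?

Unsatisfiable

Constraints 3, 4, 5, 6, and 10 give x2 < x3, x3 ≤ x5, x5 ≤ x1, x1 ≤ x4, x4 < x2. Chaining: x2 < x3 ≤ x5 ≤ x1 ≤ x4 < x2, which forces x2 < x2 — impossible.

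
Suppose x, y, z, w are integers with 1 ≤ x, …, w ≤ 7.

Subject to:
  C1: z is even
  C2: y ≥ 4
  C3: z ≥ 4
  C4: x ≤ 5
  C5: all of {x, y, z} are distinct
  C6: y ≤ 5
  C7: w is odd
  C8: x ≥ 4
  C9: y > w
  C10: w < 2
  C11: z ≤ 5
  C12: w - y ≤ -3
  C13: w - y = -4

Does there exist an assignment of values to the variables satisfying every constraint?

Unsatisfiable

Constraints 2, 3, 4, 6, 8, and 11 confine each of x, y, z to the 2 values {4, 5}.
Constraint 5 requires all 3 of them to be distinct, but only 2 values are available — impossible by the pigeonhole principle.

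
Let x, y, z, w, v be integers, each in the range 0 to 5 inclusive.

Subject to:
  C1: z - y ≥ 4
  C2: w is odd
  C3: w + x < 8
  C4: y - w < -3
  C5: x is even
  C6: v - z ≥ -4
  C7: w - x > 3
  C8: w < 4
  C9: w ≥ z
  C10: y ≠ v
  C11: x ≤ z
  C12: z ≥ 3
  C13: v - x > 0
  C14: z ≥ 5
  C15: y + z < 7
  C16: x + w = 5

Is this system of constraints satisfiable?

Unsatisfiable

From constraints 9 and 14: w ≥ z and z ≥ 5, so w ≥ 5. From constraint 8: w ≤ 3. But 3 < 5, so no value of w works.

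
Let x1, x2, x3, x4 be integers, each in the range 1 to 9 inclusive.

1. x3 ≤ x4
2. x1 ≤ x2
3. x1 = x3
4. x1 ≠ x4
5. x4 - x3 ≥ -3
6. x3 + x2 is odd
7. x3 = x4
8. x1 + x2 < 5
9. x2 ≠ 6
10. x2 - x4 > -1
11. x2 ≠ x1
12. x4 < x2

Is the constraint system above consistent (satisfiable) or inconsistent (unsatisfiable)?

From constraints 3 and 7, x1 = x3 = x4, so x1 = x4. But constraint 4 says x1 ≠ x4. Contradiction.

Unsatisfiable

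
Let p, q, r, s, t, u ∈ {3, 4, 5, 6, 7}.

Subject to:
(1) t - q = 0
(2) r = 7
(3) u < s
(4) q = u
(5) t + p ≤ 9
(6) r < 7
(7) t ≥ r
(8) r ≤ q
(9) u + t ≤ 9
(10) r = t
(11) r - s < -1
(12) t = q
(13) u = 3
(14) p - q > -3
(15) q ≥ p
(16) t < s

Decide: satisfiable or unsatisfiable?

Unsatisfiable

Constraint 2 fixes r = 7 and constraint 13 fixes u = 3. Constraints 4, 10, and 12 give r = t = q = u, so r = u. But 7 ≠ 3 — contradiction.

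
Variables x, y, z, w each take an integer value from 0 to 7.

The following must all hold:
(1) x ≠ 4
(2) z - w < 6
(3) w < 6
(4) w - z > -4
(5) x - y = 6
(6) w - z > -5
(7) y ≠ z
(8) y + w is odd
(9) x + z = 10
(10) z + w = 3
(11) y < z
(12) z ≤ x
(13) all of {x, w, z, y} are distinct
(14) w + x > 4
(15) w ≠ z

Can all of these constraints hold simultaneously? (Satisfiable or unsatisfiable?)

Setting (x, y, z, w) = (7, 1, 3, 0) satisfies everything: constraint 2: z - w = 3; constraint 4: w - z = -3; constraint 5: x - y = 6, and the others follow.

Satisfiable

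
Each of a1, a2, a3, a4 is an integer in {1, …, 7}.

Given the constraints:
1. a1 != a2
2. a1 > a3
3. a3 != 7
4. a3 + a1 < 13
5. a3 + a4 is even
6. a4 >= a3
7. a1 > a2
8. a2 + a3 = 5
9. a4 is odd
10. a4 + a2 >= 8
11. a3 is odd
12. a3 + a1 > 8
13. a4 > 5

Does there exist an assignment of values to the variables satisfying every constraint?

The assignment a1 = 7, a2 = 2, a3 = 3, a4 = 7 works:
  constraint 4 holds since a3 + a1 = 10.
  constraint 8 holds since a2 + a3 = 5.
The rest check out directly.

Satisfiable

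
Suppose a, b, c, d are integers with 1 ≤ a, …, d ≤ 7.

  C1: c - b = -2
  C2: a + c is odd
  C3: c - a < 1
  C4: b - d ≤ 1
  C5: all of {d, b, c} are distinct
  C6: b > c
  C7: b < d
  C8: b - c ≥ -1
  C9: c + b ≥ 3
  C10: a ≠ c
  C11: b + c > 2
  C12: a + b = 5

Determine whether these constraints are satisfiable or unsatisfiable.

Try a = 2, b = 3, c = 1, d = 5.
Check constraint 1: c - b = -2; constraint 3: c - a = -1; constraint 4: b - d = -2. The remaining constraints are straightforward to verify.

Satisfiable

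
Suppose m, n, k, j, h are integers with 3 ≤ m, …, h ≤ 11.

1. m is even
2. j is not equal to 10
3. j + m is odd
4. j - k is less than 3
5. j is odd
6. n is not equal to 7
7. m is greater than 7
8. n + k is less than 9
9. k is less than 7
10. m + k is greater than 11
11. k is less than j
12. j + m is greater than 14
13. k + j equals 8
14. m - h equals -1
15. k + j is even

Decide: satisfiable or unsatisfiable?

Try m = 10, n = 4, k = 3, j = 5, h = 11.
Check constraint 4: j - k = 2; constraint 8: n + k = 7. The remaining constraints are straightforward to verify.

Satisfiable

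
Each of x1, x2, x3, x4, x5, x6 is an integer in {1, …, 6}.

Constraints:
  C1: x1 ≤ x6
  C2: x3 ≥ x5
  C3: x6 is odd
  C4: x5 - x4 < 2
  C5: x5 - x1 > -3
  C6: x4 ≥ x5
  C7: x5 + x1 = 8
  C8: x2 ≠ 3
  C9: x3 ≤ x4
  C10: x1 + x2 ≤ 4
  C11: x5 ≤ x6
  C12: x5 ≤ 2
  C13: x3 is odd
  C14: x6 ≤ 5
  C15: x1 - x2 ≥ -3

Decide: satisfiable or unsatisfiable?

Unsatisfiable

From constraint 12: x5 ≤ 2. From constraints 1 and 14: x1 ≤ x6 ≤ 5. Hence x5 + x1 ≤ 7. But constraint 7 requires x5 + x1 = 8, and 8 > 7. Contradiction.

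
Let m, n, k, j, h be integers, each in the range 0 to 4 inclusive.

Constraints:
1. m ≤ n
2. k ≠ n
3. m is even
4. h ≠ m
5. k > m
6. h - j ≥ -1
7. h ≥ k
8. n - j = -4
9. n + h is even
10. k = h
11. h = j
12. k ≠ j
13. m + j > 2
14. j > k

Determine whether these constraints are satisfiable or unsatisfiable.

Unsatisfiable

From constraints 10 and 11, k = h = j, so k = j. But constraint 12 says k ≠ j. Contradiction.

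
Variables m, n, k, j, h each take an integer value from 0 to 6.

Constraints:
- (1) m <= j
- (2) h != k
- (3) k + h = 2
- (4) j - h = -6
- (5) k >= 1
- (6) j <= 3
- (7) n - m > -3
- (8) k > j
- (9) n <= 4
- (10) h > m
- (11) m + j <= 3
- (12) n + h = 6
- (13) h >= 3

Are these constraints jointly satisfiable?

From constraint 5: k ≥ 1. From constraint 13: h ≥ 3. Hence k + h ≥ 4. But constraint 3 requires k + h = 2, and 2 < 4. Contradiction.

Unsatisfiable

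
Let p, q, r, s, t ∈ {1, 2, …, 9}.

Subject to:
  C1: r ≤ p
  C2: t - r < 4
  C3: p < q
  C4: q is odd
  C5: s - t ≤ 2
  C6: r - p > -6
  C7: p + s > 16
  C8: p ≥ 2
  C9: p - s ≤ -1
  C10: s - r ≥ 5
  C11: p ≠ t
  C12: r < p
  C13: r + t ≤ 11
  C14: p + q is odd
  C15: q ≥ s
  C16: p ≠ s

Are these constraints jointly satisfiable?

One satisfying assignment is p = 8, q = 9, r = 4, s = 9, t = 7.
For the less obvious constraints — constraint 2: t - r = 3; constraint 5: s - t = 2 — and the others hold by inspection.

Satisfiable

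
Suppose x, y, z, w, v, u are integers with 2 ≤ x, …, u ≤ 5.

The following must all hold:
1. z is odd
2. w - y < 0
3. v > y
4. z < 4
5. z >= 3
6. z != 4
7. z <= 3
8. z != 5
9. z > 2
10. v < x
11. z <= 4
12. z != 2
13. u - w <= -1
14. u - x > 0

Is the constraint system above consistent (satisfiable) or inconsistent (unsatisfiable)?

Unsatisfiable

Constraints 2, 3, 10, 13, and 14 give y < v, v < x, x < u, u < w, w < y. Chaining: y < v < x < u < w < y, which forces y < y — impossible.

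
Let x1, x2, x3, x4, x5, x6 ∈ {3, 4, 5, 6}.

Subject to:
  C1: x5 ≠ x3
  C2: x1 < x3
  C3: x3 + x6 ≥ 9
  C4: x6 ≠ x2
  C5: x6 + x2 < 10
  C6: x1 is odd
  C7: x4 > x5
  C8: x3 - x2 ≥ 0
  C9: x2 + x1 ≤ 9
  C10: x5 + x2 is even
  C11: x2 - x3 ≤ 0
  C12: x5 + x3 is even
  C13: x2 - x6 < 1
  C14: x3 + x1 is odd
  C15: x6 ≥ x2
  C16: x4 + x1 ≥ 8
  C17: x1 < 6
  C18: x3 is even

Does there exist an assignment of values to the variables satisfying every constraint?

Try x1 = 5, x2 = 4, x3 = 6, x4 = 6, x5 = 4, x6 = 5.
Check constraint 3: x3 + x6 = 11; constraint 5: x6 + x2 = 9; constraint 8: x3 - x2 = 2. The remaining constraints are straightforward to verify.

Satisfiable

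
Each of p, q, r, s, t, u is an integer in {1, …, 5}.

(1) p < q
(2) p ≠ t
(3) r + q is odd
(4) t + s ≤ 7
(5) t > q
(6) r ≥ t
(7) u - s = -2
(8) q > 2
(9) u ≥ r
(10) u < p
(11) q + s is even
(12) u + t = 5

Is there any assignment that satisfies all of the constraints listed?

Constraints 1, 5, 6, 9, and 10 give t ≤ r, r ≤ u, u < p, p < q, q < t. Chaining: t ≤ r ≤ u < p < q < t, which forces t < t — impossible.

Unsatisfiable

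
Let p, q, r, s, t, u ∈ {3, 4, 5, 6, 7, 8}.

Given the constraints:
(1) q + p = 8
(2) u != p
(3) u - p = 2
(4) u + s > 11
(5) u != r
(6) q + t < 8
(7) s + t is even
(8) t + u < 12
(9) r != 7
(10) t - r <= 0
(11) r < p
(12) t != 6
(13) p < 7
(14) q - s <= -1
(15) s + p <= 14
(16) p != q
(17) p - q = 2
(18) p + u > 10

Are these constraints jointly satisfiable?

Satisfiable

Setting (p, q, r, s, t, u) = (5, 3, 3, 7, 3, 7) satisfies everything: constraint 1: q + p = 8; constraint 3: u - p = 2; constraint 4: u + s = 14, and the others follow.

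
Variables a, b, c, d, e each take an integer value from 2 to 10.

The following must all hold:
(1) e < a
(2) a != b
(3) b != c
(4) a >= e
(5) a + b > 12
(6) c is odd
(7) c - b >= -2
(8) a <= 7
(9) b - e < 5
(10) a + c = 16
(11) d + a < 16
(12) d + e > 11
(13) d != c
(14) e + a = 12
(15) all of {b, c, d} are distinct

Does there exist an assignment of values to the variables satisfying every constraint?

Satisfiable

One satisfying assignment is a = 7, b = 8, c = 9, d = 7, e = 5.
For the less obvious constraints — constraint 5: a + b = 15; constraint 7: c - b = 1; constraint 9: b - e = 3 — and the others hold by inspection.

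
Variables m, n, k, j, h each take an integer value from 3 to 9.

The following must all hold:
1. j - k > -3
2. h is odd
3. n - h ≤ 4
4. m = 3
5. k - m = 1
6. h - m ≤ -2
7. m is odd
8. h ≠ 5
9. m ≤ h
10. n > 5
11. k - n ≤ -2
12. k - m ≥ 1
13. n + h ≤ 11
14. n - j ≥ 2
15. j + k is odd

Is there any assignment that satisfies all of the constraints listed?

Constraints 3, 6, 11, and 12 give n − k ≥ 2, k − m ≥ 1, m − h ≥ 2, h − n ≥ -4.
Adding all 4 inequalities: the left sides telescope to 0, and the right sides sum to 2 + 1 + 2 + (-4) = 1. So 0 ≥ 1, which is false.

Unsatisfiable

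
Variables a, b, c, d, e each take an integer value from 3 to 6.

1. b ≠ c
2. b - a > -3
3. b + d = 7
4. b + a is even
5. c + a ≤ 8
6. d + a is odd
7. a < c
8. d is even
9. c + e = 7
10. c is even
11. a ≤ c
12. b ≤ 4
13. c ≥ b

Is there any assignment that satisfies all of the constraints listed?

Take a = 3, b = 3, c = 4, d = 4, e = 3. Then constraint 2: b - a = 0; constraint 3: b + d = 7; constraint 5: c + a = 7, and every other listed constraint is also met.

Satisfiable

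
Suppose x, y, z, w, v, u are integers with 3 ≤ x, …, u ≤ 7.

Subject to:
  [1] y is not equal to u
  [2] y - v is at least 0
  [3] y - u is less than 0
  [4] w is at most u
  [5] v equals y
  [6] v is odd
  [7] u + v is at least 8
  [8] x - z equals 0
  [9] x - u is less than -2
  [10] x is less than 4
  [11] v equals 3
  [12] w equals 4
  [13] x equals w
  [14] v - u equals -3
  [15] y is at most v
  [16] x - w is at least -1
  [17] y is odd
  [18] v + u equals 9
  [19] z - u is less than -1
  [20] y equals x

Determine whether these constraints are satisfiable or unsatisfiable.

Unsatisfiable

Constraint 11 fixes v = 3 and constraint 12 fixes w = 4. Constraints 5, 13, and 20 give v = y = x = w, so v = w. But 3 ≠ 4 — contradiction.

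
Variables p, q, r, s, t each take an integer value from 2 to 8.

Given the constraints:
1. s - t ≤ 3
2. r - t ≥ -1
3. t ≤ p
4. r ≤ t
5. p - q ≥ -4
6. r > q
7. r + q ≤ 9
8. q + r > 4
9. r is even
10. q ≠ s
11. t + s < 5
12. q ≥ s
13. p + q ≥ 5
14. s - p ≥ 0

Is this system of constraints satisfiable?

Constraints 3, 4, 6, 12, and 14 give s ≤ q, q < r, r ≤ t, t ≤ p, p ≤ s. Chaining: s ≤ q < r ≤ t ≤ p ≤ s, which forces s < s — impossible.

Unsatisfiable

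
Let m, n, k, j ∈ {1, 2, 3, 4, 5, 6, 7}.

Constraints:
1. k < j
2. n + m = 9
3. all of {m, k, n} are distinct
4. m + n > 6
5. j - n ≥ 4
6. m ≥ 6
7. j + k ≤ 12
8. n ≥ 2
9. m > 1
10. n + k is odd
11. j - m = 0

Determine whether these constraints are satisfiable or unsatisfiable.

The assignment m = 7, n = 2, k = 3, j = 7 works:
  constraint 2 holds since n + m = 9.
  constraint 4 holds since m + n = 9.
  constraint 5 holds since j - n = 5.
The rest check out directly.

Satisfiable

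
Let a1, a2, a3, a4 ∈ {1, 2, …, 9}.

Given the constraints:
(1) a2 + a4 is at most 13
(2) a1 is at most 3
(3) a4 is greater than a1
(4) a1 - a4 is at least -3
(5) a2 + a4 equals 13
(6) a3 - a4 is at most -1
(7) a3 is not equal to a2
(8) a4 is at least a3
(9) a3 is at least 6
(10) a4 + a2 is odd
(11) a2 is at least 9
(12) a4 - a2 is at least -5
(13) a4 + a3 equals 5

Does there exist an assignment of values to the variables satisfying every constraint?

From constraint 11: a2 ≥ 9. From constraints 8 and 9: a4 ≥ a3 ≥ 6. Hence a2 + a4 ≥ 15. But constraint 1 requires a2 + a4 ≤ 13, and 13 < 15. Contradiction.

Unsatisfiable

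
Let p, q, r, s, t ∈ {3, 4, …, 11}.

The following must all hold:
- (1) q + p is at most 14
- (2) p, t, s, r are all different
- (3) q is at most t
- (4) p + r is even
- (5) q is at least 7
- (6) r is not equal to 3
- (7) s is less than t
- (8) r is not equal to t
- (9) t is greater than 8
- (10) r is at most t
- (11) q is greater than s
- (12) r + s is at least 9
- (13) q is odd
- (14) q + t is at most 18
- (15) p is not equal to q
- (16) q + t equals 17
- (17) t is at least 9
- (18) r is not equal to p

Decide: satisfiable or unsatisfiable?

Satisfiable

Try p = 4, q = 7, r = 6, s = 5, t = 10.
Check constraint 1: q + p = 11; constraint 12: r + s = 11; constraint 14: q + t = 17. The remaining constraints are straightforward to verify.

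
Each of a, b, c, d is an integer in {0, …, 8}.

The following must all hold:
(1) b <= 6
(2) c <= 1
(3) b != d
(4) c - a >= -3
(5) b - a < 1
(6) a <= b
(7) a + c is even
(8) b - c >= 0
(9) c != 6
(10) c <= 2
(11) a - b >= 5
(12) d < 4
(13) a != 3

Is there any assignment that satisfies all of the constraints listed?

Constraints 4, 8, and 11 give a − b ≥ 5, b − c ≥ 0, c − a ≥ -3.
Adding all 3 inequalities: the left sides telescope to 0, and the right sides sum to 5 + 0 + (-3) = 2. So 0 ≥ 2, which is false.

Unsatisfiable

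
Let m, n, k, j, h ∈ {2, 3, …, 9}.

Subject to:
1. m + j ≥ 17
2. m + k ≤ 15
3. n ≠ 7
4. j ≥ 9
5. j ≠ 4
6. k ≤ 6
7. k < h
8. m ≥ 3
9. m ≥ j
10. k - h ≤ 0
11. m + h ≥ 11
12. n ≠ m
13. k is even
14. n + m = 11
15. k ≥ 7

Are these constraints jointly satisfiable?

Unsatisfiable

From constraints 4 and 9: m ≥ j ≥ 9. From constraint 15: k ≥ 7. Hence m + k ≥ 16. But constraint 2 requires m + k ≤ 15, and 15 < 16. Contradiction.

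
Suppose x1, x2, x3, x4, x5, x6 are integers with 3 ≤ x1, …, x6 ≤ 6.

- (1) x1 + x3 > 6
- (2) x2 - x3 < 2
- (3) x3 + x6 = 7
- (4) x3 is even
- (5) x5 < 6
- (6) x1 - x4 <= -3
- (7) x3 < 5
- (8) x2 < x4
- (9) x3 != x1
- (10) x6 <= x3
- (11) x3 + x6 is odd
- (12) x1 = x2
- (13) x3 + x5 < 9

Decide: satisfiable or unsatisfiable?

Satisfiable

Setting (x1, x2, x3, x4, x5, x6) = (3, 3, 4, 6, 3, 3) satisfies everything: constraint 1: x1 + x3 = 7; constraint 2: x2 - x3 = -1, and the others follow.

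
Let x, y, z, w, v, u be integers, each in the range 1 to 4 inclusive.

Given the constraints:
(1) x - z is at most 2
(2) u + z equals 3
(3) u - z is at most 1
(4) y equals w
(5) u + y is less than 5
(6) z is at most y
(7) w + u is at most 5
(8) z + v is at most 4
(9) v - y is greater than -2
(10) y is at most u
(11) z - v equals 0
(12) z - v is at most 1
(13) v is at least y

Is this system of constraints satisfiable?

Satisfiable

Setting (x, y, z, w, v, u) = (1, 1, 1, 1, 1, 2) satisfies everything: constraint 1: x - z = 0; constraint 2: u + z = 3; constraint 3: u - z = 1, and the others follow.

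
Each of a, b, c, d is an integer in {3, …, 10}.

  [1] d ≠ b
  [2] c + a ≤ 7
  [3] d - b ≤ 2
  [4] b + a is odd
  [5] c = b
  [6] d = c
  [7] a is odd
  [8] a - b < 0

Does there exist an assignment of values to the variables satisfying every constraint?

From constraints 5 and 6, d = c = b, so d = b. But constraint 1 says d ≠ b. Contradiction.

Unsatisfiable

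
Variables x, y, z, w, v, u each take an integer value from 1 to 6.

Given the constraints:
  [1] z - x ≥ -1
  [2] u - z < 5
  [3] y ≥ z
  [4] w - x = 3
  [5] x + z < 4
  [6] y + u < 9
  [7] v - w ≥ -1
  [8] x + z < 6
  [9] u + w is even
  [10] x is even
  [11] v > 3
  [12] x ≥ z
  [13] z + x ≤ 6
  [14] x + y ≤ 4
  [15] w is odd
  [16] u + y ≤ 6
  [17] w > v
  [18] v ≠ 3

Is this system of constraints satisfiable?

Satisfiable

Take x = 2, y = 1, z = 1, w = 5, v = 4, u = 5. Then constraint 1: z - x = -1; constraint 2: u - z = 4, and every other listed constraint is also met.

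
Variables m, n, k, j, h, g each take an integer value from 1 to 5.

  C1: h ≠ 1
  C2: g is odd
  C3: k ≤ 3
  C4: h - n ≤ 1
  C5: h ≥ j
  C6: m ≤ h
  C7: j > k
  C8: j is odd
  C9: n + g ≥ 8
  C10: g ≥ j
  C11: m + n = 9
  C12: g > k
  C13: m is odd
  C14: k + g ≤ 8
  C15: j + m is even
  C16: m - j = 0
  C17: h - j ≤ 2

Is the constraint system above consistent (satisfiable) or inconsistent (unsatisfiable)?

Satisfiable

Take m = 5, n = 4, k = 1, j = 5, h = 5, g = 5. Then constraint 4: h - n = 1; constraint 9: n + g = 9; constraint 11: m + n = 9, and every other listed constraint is also met.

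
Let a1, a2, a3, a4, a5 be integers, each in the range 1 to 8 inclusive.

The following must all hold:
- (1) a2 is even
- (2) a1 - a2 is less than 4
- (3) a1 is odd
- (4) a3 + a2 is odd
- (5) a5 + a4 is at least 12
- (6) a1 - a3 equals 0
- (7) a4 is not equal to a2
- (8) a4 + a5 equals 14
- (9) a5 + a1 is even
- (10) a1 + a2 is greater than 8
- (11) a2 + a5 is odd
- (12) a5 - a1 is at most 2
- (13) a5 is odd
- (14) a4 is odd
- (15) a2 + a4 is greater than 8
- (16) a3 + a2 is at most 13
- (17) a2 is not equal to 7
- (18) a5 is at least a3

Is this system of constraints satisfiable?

Satisfiable

Setting (a1, a2, a3, a4, a5) = (7, 4, 7, 7, 7) satisfies everything: constraint 2: a1 - a2 = 3; constraint 5: a5 + a4 = 14, and the others follow.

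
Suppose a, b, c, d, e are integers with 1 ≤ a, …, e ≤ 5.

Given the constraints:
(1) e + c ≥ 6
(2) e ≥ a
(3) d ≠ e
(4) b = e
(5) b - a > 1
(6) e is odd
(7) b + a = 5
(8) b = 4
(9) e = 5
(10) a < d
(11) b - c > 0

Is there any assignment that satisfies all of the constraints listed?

Unsatisfiable

Constraint 8 fixes b = 4 and constraint 9 fixes e = 5, but constraint 4 requires b = e. Since 4 ≠ 5, contradiction.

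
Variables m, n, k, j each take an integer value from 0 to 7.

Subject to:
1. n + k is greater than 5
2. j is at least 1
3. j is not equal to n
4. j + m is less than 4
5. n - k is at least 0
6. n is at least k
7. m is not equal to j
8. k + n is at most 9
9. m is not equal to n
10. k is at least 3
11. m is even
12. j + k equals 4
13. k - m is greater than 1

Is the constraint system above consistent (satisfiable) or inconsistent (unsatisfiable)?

Satisfiable

One satisfying assignment is m = 0, n = 3, k = 3, j = 1.
For the less obvious constraints — constraint 1: n + k = 6; constraint 4: j + m = 1 — and the others hold by inspection.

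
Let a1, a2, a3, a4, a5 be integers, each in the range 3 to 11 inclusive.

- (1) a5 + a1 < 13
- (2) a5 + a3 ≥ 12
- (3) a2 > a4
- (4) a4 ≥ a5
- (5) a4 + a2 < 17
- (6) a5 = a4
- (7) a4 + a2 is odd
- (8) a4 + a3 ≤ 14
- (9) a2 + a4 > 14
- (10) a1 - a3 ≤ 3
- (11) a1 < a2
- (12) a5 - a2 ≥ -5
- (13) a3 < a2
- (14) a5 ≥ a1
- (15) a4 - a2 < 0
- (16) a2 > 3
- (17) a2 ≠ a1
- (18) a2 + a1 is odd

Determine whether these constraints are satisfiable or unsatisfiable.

Satisfiable

Take a1 = 6, a2 = 9, a3 = 6, a4 = 6, a5 = 6. Then constraint 1: a5 + a1 = 12; constraint 2: a5 + a3 = 12; constraint 5: a4 + a2 = 15, and every other listed constraint is also met.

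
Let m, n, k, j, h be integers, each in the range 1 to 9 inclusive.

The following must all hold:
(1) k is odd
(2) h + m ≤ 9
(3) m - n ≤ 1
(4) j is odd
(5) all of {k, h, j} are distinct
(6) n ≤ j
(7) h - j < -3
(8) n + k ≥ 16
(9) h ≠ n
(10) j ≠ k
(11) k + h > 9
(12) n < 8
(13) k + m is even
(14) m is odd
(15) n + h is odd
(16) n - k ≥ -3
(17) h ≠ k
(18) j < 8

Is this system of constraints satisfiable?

One satisfying assignment is m = 5, n = 7, k = 9, j = 7, h = 2.
For the less obvious constraints — constraint 2: h + m = 7; constraint 3: m - n = -2; constraint 7: h - j = -5 — and the others hold by inspection.

Satisfiable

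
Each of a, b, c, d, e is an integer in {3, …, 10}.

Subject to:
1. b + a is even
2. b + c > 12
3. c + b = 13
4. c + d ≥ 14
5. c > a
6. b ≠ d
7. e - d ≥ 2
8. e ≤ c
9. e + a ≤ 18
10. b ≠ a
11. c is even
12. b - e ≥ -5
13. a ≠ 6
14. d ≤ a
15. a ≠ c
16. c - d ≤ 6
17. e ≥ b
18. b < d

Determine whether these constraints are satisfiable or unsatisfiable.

Satisfiable

Take a = 7, b = 3, c = 10, d = 5, e = 8. Then constraint 2: b + c = 13; constraint 3: c + b = 13, and every other listed constraint is also met.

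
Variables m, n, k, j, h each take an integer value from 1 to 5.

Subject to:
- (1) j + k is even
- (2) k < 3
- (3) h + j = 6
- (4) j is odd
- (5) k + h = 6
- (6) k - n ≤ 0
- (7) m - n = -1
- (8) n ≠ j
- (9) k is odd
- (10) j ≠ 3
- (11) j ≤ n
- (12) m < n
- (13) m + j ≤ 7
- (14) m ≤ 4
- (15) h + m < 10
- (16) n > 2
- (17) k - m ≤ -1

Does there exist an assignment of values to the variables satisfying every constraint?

Satisfiable

Try m = 3, n = 4, k = 1, j = 1, h = 5.
Check constraint 3: h + j = 6; constraint 5: k + h = 6; constraint 6: k - n = -3. The remaining constraints are straightforward to verify.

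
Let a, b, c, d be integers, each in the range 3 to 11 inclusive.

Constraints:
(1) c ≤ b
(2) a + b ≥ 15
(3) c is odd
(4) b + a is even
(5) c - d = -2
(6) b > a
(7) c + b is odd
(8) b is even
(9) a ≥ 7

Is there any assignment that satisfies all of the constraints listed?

The assignment a = 8, b = 10, c = 5, d = 7 works:
  constraint 2 holds since a + b = 18.
  constraint 3 holds since c = 5 is odd.
  constraint 5 holds since c - d = -2.
The rest check out directly.

Satisfiable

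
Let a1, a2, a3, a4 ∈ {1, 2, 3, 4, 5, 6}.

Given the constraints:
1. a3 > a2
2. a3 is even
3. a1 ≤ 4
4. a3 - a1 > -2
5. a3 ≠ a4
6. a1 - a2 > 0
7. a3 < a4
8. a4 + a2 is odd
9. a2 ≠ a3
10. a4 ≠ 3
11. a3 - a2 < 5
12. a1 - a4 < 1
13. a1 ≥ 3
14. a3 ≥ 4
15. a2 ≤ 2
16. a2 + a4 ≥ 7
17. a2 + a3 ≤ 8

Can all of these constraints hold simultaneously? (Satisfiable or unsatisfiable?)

Satisfiable

The assignment a1 = 4, a2 = 2, a3 = 4, a4 = 5 works:
  constraint 4 holds since a3 - a1 = 0.
  constraint 6 holds since a1 - a2 = 2.
  constraint 11 holds since a3 - a2 = 2.
The rest check out directly.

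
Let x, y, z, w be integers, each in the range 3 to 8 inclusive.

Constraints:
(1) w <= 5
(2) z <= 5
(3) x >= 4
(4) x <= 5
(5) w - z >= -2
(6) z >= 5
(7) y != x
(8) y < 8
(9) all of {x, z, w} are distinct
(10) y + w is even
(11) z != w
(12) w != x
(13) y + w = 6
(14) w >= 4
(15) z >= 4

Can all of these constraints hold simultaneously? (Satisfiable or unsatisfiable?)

Constraints 1, 2, 3, 4, 14, and 15 confine each of x, z, w to the 2 values {4, 5}.
Constraint 9 requires all 3 of them to be distinct, but only 2 values are available — impossible by the pigeonhole principle.

Unsatisfiable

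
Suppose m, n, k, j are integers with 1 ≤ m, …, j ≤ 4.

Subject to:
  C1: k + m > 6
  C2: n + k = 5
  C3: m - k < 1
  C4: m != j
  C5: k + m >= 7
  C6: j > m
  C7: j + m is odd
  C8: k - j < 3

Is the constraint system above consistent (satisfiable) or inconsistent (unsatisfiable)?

The assignment m = 3, n = 1, k = 4, j = 4 works:
  constraint 1 holds since k + m = 7.
  constraint 2 holds since n + k = 5.
The rest check out directly.

Satisfiable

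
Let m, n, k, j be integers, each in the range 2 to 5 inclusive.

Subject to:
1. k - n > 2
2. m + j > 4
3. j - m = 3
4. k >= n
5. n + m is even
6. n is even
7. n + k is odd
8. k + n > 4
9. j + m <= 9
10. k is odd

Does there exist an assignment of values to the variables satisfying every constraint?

Satisfiable

Setting (m, n, k, j) = (2, 2, 5, 5) satisfies everything: constraint 1: k - n = 3; constraint 2: m + j = 7, and the others follow.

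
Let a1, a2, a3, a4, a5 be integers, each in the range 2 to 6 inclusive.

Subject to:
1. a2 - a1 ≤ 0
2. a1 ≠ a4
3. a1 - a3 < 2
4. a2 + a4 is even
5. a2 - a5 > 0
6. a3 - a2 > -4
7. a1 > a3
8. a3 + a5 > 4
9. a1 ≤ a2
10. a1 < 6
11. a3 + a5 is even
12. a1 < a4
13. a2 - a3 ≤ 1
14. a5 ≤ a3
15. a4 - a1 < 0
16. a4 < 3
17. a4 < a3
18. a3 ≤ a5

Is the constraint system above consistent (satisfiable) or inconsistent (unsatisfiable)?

Constraints 1, 5, 12, 17, and 18 give a3 ≤ a5, a5 < a2, a2 ≤ a1, a1 < a4, a4 < a3. Chaining: a3 ≤ a5 < a2 ≤ a1 < a4 < a3, which forces a3 < a3 — impossible.

Unsatisfiable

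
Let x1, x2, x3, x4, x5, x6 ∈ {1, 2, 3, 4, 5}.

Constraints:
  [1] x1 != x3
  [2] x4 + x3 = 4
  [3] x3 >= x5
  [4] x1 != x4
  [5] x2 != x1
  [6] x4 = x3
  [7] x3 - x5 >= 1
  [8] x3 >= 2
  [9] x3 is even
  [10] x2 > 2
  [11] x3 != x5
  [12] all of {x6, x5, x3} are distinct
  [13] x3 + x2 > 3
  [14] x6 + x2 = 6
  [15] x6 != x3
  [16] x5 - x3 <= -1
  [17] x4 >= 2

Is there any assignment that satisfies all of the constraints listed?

Satisfiable

One satisfying assignment is x1 = 4, x2 = 3, x3 = 2, x4 = 2, x5 = 1, x6 = 3.
For the less obvious constraints — constraint 2: x4 + x3 = 4; constraint 7: x3 - x5 = 1 — and the others hold by inspection.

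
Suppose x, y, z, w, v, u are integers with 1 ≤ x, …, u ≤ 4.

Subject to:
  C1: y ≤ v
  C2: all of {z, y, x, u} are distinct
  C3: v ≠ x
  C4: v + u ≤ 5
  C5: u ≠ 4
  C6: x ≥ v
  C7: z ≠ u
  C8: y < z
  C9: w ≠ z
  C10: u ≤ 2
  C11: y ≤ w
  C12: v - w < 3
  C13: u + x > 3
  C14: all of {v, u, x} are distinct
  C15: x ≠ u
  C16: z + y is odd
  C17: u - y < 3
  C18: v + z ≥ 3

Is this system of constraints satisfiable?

Satisfiable

One satisfying assignment is x = 3, y = 1, z = 4, w = 1, v = 1, u = 2.
For the less obvious constraints — constraint 4: v + u = 3; constraint 12: v - w = 0 — and the others hold by inspection.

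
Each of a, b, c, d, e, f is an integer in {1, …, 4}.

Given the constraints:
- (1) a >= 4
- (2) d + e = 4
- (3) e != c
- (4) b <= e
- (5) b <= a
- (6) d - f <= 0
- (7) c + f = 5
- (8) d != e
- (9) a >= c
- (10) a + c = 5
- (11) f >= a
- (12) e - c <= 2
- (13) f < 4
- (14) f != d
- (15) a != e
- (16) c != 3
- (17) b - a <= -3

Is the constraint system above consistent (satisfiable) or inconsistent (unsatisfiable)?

Unsatisfiable

From constraints 1 and 11: f ≥ a and a ≥ 4, so f ≥ 4. From constraint 13: f ≤ 3. But 3 < 4, so no value of f works.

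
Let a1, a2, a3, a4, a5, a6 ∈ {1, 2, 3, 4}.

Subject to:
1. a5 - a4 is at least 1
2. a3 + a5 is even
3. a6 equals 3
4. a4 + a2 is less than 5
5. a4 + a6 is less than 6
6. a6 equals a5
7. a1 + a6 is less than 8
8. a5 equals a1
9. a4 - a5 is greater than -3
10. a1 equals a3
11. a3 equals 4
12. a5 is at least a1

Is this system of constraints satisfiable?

Constraint 3 fixes a6 = 3 and constraint 11 fixes a3 = 4. Constraints 6, 8, and 10 give a6 = a5 = a1 = a3, so a6 = a3. But 3 ≠ 4 — contradiction.

Unsatisfiable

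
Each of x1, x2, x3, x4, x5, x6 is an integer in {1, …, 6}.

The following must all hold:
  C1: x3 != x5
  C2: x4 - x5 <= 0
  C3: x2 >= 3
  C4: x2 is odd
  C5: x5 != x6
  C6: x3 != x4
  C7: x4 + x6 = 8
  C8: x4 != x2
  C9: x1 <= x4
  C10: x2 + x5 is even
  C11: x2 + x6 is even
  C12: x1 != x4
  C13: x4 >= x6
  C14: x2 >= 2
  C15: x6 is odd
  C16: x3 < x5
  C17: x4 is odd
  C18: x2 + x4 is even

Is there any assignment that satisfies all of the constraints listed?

Satisfiable

One satisfying assignment is x1 = 1, x2 = 3, x3 = 3, x4 = 5, x5 = 5, x6 = 3.
For the less obvious constraints — constraint 2: x4 - x5 = 0; constraint 7: x4 + x6 = 8 — and the others hold by inspection.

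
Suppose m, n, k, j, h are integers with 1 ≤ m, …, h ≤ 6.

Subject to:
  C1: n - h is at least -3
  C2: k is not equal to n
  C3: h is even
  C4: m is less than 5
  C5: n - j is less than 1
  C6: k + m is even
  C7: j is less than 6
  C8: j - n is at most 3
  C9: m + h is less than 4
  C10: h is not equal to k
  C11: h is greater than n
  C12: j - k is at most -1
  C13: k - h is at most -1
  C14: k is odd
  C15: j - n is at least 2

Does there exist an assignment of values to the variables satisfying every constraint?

Unsatisfiable

Constraints 1, 12, 13, and 15 give k − j ≥ 1, j − n ≥ 2, n − h ≥ -3, h − k ≥ 1.
Adding all 4 inequalities: the left sides telescope to 0, and the right sides sum to 1 + 2 + (-3) + 1 = 1. So 0 ≥ 1, which is false.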